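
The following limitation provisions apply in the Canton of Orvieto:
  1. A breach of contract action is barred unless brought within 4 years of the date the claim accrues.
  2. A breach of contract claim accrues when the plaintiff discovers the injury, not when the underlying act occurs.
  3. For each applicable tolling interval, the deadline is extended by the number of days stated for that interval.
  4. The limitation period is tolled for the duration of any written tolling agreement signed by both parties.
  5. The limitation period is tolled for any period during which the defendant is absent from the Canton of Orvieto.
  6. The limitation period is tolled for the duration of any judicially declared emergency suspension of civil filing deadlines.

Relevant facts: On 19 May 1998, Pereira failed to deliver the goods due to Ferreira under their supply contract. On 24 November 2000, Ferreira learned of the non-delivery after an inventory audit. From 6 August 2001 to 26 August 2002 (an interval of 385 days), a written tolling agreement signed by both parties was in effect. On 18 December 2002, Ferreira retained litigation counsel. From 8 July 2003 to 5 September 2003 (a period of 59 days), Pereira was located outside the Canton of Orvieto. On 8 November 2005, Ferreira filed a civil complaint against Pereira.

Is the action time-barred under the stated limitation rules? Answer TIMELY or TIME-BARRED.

Accrual is tied to discovery, so the period began on 24 November 2000 rather than on 19 May 1998 when the act occurred.
The untolled deadline — 4 years after 24 November 2000 — is 24 November 2004.
Because the written tolling agreement ran from 6 August 2001 to 26 August 2002, the deadline is extended by 385 days to 14 December 2005.
The defendant's absence from the jurisdiction from 8 July 2003 to 5 September 2003 tolled the period for 59 days, extending the deadline to 11 February 2006.
The other events in the timeline have no effect on the limitation period under the stated rules.
Filing on 8 November 2005 beat the 11 February 2006 deadline — the action is timely.

TIMELY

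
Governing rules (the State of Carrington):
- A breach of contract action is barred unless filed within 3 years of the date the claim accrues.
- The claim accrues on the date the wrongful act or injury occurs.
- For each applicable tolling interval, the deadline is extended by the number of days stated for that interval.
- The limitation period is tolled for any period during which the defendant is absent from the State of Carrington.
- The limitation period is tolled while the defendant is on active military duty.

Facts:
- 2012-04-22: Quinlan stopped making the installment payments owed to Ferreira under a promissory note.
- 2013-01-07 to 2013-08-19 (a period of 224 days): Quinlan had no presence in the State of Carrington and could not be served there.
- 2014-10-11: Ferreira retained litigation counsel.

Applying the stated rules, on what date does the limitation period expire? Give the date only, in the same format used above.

2015-12-02

The limitation period began to run on 2012-04-22.
Adding the 3 years base period to 2012-04-22 gives a deadline of 2015-04-22, before any tolling.
Because the defendant's absence from the jurisdiction ran from 2013-01-07 to 2013-08-19, the deadline is extended by 224 days to 2015-12-02.
The other events in the timeline have no effect on the limitation period under the stated rules.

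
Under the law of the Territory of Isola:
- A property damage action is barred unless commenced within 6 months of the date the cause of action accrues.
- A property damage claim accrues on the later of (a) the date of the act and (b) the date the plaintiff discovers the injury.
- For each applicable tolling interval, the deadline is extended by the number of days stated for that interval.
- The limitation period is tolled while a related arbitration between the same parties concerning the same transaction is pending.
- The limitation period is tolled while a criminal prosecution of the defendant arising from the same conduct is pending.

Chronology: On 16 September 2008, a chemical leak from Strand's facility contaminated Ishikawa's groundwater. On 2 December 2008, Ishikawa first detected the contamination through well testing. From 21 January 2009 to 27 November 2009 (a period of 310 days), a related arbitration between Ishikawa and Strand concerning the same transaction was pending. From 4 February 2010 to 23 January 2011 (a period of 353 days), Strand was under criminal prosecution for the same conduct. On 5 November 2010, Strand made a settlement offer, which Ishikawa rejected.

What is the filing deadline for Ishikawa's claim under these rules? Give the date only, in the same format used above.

27 March 2011

The claim accrued on 2 December 2008 — the later of the 16 September 2008 act and the 2 December 2008 discovery.
Adding the 6 months base period to 2 December 2008 gives a deadline of 2 June 2009, before any tolling.
The pending related arbitration from 21 January 2009 to 27 November 2009 tolled the period for 310 days, extending the deadline to 8 April 2010.
Because the pending criminal prosecution ran from 4 February 2010 to 23 January 2011, the deadline is extended by 353 days to 27 March 2011.
The other events in the timeline have no effect on the limitation period under the stated rules.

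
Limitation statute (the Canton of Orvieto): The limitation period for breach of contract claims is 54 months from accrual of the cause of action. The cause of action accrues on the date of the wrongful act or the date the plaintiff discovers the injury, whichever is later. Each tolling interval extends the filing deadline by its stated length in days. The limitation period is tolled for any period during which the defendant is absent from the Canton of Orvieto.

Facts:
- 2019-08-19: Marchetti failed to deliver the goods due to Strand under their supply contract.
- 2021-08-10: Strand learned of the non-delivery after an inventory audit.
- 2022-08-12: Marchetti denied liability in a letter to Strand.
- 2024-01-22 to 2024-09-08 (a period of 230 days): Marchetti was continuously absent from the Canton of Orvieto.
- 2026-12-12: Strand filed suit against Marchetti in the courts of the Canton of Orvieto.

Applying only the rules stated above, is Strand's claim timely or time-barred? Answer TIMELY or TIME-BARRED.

TIME-BARRED

Because discovery on 2021-08-10 post-dates the 2019-08-19 act, accrual under the later-of rule falls on 2021-08-10.
54 months from 2021-08-10 is 2026-02-10.
The period was tolled for 230 days by the defendant's absence from the jurisdiction (2024-01-22 to 2024-09-08), pushing the deadline to 2026-09-28.
Nothing else in the chronology tolls or restarts the period.
Strand filed on 2026-12-12, after the 2026-09-28 deadline, so the action is time-barred.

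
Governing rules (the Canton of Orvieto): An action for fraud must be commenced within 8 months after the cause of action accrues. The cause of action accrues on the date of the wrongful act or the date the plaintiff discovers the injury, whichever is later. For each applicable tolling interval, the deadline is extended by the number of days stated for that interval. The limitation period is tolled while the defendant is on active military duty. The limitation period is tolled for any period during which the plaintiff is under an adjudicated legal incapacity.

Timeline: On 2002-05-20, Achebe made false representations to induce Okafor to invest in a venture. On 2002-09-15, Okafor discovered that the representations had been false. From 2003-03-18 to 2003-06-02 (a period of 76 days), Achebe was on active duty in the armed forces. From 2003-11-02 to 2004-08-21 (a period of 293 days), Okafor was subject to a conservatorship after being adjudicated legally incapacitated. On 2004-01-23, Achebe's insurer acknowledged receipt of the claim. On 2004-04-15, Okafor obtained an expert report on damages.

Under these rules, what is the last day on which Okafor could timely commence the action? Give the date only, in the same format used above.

The claim accrued on 2002-09-15 — the later of the 2002-05-20 act and the 2002-09-15 discovery.
Adding the 8 months base period to 2002-09-15 gives a deadline of 2003-05-15, before any tolling.
The defendant's active military service from 2003-03-18 to 2003-06-02 tolled the period for 76 days, extending the deadline to 2003-07-30.
The plaintiff's legal incapacity from 2003-11-02 to 2004-08-21 began after the period had already run on 2003-07-30, so it has no tolling effect.
The other events in the timeline have no effect on the limitation period under the stated rules.

2003-07-30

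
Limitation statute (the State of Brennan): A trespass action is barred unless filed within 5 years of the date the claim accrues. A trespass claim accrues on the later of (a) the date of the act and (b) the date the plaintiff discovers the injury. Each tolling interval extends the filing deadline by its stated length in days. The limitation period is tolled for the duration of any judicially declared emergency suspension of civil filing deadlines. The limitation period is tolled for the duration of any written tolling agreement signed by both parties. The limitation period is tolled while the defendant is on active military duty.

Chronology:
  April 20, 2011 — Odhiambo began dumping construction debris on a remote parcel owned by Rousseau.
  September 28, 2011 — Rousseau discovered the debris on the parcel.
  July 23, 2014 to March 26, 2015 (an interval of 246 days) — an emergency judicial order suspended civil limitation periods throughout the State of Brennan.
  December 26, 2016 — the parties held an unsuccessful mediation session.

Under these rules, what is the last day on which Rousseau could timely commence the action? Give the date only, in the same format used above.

The claim accrued on September 28, 2011 — the later of the April 20, 2011 act and the September 28, 2011 discovery.
The untolled deadline — 5 years after September 28, 2011 — is September 28, 2016.
The period was tolled for 246 days by the emergency suspension of filing deadlines (July 23, 2014 to March 26, 2015), pushing the deadline to June 1, 2017.
None of the other events listed affects the running of the period under the stated rules.

June 1, 2017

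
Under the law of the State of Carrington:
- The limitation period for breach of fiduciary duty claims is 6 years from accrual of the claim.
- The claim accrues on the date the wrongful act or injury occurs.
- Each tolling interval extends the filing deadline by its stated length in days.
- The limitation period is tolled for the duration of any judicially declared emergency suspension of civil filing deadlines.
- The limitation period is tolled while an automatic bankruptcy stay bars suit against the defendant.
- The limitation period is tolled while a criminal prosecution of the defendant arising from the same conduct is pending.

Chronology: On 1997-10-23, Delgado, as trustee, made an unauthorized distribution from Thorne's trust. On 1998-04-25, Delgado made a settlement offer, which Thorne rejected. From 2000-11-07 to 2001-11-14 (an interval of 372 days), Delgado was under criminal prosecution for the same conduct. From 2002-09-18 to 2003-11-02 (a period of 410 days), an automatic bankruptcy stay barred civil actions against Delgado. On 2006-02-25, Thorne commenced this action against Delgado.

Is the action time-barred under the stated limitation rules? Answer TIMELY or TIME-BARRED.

The limitation period began to run on 1997-10-23.
6 years from 1997-10-23 is 2003-10-23.
Because the pending criminal prosecution ran from 2000-11-07 to 2001-11-14, the deadline is extended by 372 days to 2004-10-29.
The automatic bankruptcy stay from 2002-09-18 to 2003-11-02 tolled the period for 410 days, extending the deadline to 2005-12-13.
Nothing else in the chronology tolls or restarts the period.
The 2006-02-25 filing falls after the 2005-12-13 deadline; the claim is time-barred.

TIME-BARRED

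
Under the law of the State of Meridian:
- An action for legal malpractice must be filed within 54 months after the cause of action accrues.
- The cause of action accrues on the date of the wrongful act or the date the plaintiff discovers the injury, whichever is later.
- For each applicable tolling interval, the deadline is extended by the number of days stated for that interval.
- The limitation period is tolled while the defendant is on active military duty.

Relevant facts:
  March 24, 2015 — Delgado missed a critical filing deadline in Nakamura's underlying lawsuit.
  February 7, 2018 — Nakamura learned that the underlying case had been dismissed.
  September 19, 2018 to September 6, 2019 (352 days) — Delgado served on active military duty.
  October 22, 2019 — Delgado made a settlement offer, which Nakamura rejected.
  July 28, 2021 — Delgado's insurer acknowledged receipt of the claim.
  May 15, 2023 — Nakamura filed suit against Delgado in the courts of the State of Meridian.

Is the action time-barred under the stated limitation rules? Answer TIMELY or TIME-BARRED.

Because discovery on February 7, 2018 post-dates the March 24, 2015 act, accrual under the later-of rule falls on February 7, 2018.
Adding the 54 months base period to February 7, 2018 gives a deadline of August 7, 2022, before any tolling.
Because the defendant's active military service ran from September 19, 2018 to September 6, 2019, the deadline is extended by 352 days to July 25, 2023.
The other events in the timeline have no effect on the limitation period under the stated rules.
Nakamura filed on May 15, 2023, before the July 25, 2023 deadline, so the action is timely.

TIMELY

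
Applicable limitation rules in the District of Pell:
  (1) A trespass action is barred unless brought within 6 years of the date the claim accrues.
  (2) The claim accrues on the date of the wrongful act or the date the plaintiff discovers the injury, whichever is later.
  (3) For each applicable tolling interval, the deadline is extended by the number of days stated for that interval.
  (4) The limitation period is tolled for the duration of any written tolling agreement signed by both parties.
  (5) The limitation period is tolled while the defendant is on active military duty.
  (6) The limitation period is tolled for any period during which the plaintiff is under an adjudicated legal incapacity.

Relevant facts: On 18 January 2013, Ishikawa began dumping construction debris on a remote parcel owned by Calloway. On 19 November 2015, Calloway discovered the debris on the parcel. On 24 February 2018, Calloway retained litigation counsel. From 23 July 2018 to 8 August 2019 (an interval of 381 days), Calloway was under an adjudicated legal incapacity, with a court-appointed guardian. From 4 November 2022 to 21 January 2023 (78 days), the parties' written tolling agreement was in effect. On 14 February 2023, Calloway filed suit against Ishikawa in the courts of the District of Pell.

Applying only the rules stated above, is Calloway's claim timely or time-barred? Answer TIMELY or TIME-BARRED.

TIMELY

The claim accrued on 19 November 2015 — the later of the 18 January 2013 act and the 19 November 2015 discovery.
The untolled deadline — 6 years after 19 November 2015 — is 19 November 2021.
The period was tolled for 381 days by the plaintiff's legal incapacity (23 July 2018 to 8 August 2019), pushing the deadline to 5 December 2022.
Because the written tolling agreement ran from 4 November 2022 to 21 January 2023, the deadline is extended by 78 days to 21 February 2023.
The other events in the timeline have no effect on the limitation period under the stated rules.
The 14 February 2023 filing precedes the 21 February 2023 deadline; the claim is timely.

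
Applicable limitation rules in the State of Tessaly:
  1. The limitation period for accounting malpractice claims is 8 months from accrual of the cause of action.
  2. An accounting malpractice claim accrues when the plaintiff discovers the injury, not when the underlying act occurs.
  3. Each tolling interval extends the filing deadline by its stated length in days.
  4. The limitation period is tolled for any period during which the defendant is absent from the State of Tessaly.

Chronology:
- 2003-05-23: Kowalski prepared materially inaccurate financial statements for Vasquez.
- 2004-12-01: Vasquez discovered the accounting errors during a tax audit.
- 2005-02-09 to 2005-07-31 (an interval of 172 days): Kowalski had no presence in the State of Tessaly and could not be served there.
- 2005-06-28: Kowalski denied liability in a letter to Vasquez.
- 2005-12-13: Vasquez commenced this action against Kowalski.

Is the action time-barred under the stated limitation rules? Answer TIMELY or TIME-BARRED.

The claim did not accrue until Vasquez discovered the injury on 2004-12-01; the 2003-05-23 act date does not start the clock under the stated rule.
8 months from 2004-12-01 is 2005-08-01.
The period was tolled for 172 days by the defendant's absence from the jurisdiction (2005-02-09 to 2005-07-31), pushing the deadline to 2006-01-20.
The other events in the timeline have no effect on the limitation period under the stated rules.
Filing on 2005-12-13 beat the 2006-01-20 deadline — the action is timely.

TIMELY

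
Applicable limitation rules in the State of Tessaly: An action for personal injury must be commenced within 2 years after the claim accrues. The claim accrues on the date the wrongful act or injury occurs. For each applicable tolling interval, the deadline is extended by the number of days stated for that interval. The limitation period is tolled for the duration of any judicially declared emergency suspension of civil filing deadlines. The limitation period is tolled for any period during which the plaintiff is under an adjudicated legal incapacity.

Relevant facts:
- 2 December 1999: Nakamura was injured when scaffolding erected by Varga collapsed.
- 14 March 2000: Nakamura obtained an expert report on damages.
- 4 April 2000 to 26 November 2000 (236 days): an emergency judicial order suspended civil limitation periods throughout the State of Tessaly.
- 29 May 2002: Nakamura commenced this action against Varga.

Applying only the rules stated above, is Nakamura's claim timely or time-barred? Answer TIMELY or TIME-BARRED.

TIMELY

The limitation period began to run on 2 December 1999.
2 years from 2 December 1999 is 2 December 2001.
The period was tolled for 236 days by the emergency suspension of filing deadlines (4 April 2000 to 26 November 2000), pushing the deadline to 26 July 2002.
The other events in the timeline have no effect on the limitation period under the stated rules.
Nakamura filed on 29 May 2002, before the 26 July 2002 deadline, so the action is timely.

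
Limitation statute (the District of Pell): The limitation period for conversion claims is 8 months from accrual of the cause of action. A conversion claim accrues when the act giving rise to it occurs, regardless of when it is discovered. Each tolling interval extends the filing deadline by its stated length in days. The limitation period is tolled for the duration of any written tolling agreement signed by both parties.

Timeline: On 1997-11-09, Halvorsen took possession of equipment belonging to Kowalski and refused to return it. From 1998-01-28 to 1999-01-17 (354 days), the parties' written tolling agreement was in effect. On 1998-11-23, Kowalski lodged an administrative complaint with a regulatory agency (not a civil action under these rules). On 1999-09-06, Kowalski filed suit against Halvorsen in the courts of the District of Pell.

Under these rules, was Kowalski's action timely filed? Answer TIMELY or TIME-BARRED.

TIME-BARRED

The limitation period began to run on 1997-11-09.
8 months from 1997-11-09 is 1998-07-09.
Because the written tolling agreement ran from 1998-01-28 to 1999-01-17, the deadline is extended by 354 days to 1999-06-28.
None of the other events listed affects the running of the period under the stated rules.
Kowalski filed on 1999-09-06, after the 1999-06-28 deadline, so the action is time-barred.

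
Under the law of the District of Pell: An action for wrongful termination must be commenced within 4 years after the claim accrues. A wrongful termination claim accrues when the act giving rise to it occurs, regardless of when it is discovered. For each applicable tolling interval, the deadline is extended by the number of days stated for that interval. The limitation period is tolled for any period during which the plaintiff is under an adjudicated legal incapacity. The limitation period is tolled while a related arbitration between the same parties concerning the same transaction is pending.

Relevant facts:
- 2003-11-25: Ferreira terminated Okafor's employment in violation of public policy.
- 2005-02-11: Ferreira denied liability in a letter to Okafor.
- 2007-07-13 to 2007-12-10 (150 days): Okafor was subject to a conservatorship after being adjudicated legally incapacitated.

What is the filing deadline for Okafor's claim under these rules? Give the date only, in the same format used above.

2008-04-23

The claim accrued on 2003-11-25, the date of the act.
4 years from 2003-11-25 is 2007-11-25.
The plaintiff's legal incapacity from 2007-07-13 to 2007-12-10 tolled the period for 150 days, extending the deadline to 2008-04-23.
None of the other events listed affects the running of the period under the stated rules.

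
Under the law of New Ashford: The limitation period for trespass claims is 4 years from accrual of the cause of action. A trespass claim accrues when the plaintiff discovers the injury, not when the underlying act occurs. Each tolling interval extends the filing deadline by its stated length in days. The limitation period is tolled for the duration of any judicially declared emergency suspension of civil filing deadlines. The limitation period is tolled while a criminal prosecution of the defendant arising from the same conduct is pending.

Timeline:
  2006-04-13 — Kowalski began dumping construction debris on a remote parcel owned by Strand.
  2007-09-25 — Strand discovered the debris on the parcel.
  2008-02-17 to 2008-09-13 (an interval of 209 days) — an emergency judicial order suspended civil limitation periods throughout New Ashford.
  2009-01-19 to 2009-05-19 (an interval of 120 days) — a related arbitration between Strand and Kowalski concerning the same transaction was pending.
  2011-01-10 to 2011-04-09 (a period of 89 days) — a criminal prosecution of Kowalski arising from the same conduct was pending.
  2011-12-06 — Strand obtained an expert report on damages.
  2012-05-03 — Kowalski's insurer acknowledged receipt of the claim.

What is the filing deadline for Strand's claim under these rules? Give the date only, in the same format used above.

2012-07-19

Under the discovery rule, the claim accrued on 2007-09-25, when Strand discovered the injury — not on the 2006-04-13 date of the underlying act.
The untolled deadline — 4 years after 2007-09-25 — is 2011-09-25.
The period was tolled for 209 days by the emergency suspension of filing deadlines (2008-02-17 to 2008-09-13), pushing the deadline to 2012-04-21.
The period was tolled for 89 days by the pending criminal prosecution (2011-01-10 to 2011-04-09), pushing the deadline to 2012-07-19.
Although a pending arbitration ran from 2009-01-19 to 2009-05-19, the stated rules do not make that a tolling event, so it is disregarded.
The other events in the timeline have no effect on the limitation period under the stated rules.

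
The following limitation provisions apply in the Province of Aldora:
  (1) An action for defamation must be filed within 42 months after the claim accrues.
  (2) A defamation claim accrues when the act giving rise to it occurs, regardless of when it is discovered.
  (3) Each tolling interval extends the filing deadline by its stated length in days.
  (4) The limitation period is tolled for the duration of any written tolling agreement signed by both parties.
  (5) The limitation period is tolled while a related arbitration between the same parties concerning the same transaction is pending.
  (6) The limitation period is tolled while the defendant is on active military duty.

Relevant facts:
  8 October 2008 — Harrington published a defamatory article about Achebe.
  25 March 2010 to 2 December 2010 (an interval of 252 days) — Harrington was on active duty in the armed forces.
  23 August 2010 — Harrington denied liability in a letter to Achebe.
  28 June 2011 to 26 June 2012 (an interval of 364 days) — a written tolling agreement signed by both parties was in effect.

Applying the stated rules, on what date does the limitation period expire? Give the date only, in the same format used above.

The claim accrued on 8 October 2008, when the wrongful act occurred.
The untolled deadline — 42 months after 8 October 2008 — is 8 April 2012.
The defendant's active military service from 25 March 2010 to 2 December 2010 tolled the period for 252 days, extending the deadline to 16 December 2012.
Because the written tolling agreement ran from 28 June 2011 to 26 June 2012, the deadline is extended by 364 days to 15 December 2013.
Nothing else in the chronology tolls or restarts the period.

15 December 2013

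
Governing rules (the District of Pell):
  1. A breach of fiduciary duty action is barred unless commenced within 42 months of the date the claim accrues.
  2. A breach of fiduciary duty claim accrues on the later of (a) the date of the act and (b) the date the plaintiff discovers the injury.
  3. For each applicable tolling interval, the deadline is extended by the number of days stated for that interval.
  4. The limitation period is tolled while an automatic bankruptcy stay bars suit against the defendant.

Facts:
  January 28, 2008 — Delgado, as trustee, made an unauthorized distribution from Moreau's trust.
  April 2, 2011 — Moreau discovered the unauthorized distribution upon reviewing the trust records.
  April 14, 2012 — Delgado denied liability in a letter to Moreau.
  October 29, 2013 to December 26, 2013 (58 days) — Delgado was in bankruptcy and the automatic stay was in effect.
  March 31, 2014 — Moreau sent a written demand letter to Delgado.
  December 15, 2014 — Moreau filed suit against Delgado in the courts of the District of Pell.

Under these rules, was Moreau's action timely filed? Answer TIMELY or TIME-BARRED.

Taking the later of the act (January 28, 2008) and discovery (April 2, 2011), the claim accrued on April 2, 2011.
The untolled deadline — 42 months after April 2, 2011 — is October 2, 2014.
The automatic bankruptcy stay from October 29, 2013 to December 26, 2013 tolled the period for 58 days, extending the deadline to November 29, 2014.
Nothing else in the chronology tolls or restarts the period.
Filing on December 15, 2014 missed the November 29, 2014 deadline — the action is time-barred.

TIME-BARRED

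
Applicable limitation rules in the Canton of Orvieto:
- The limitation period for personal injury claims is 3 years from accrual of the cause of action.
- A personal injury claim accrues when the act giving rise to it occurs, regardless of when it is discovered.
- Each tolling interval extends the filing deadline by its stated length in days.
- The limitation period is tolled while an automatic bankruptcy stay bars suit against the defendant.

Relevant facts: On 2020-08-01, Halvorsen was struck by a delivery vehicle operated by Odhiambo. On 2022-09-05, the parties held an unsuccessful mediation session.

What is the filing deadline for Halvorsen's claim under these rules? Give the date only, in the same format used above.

The claim accrued on 2020-08-01, when the wrongful act occurred.
The untolled deadline — 3 years after 2020-08-01 — is 2023-08-01.
The other events in the timeline have no effect on the limitation period under the stated rules.

2023-08-01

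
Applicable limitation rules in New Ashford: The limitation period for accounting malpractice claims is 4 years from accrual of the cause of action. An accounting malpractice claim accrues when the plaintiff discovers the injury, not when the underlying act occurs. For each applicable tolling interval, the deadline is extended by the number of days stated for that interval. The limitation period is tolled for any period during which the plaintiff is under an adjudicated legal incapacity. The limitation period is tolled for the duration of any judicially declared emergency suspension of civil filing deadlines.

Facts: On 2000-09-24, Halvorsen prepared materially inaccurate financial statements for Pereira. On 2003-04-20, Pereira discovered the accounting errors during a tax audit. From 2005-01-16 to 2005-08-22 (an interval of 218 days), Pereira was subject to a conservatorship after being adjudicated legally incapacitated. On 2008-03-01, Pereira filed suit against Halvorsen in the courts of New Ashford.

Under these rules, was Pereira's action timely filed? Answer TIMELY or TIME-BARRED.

TIME-BARRED

Accrual is tied to discovery, so the period began on 2003-04-20 rather than on 2000-09-24 when the act occurred.
Adding the 4 years base period to 2003-04-20 gives a deadline of 2007-04-20, before any tolling.
Because the plaintiff's legal incapacity ran from 2005-01-16 to 2005-08-22, the deadline is extended by 218 days to 2007-11-24.
Filing on 2008-03-01 missed the 2007-11-24 deadline — the action is time-barred.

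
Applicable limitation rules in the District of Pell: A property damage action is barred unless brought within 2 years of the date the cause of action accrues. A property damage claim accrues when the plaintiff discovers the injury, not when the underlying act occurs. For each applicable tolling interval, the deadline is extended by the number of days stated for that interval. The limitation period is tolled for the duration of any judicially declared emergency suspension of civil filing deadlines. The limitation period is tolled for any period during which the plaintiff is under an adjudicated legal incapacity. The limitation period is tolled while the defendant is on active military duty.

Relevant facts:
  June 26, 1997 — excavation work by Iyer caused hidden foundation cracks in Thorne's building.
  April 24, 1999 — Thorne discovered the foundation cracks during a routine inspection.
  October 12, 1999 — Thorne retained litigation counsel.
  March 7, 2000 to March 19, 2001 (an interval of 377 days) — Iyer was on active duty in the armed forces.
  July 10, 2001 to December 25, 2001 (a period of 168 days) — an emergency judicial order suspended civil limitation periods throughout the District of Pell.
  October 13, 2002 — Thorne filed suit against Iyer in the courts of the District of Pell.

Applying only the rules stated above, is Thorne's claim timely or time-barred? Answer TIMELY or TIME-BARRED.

TIMELY

Under the discovery rule, the claim accrued on April 24, 1999, when Thorne discovered the injury — not on the June 26, 1997 date of the underlying act.
2 years from April 24, 1999 is April 24, 2001.
Because the defendant's active military service ran from March 7, 2000 to March 19, 2001, the deadline is extended by 377 days to May 6, 2002.
Because the emergency suspension of filing deadlines ran from July 10, 2001 to December 25, 2001, the deadline is extended by 168 days to October 21, 2002.
None of the other events listed affects the running of the period under the stated rules.
Thorne filed on October 13, 2002, before the October 21, 2002 deadline, so the action is timely.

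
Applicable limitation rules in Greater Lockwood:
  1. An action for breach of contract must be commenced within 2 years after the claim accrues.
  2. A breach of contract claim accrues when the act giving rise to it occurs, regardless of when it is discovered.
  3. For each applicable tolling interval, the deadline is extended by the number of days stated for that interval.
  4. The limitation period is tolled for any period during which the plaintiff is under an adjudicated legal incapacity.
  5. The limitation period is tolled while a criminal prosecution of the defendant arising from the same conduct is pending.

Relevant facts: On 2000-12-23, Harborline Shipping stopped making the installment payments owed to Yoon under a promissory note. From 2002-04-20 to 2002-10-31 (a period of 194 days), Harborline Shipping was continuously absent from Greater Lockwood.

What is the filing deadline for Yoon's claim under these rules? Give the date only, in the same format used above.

2002-12-23

The claim accrued on 2000-12-23, the date of the act.
Adding the 2 years base period to 2000-12-23 gives a deadline of 2002-12-23, before any tolling.
Although the defendant's absence ran from 2002-04-20 to 2002-10-31, the stated rules do not make that a tolling event, so it is disregarded.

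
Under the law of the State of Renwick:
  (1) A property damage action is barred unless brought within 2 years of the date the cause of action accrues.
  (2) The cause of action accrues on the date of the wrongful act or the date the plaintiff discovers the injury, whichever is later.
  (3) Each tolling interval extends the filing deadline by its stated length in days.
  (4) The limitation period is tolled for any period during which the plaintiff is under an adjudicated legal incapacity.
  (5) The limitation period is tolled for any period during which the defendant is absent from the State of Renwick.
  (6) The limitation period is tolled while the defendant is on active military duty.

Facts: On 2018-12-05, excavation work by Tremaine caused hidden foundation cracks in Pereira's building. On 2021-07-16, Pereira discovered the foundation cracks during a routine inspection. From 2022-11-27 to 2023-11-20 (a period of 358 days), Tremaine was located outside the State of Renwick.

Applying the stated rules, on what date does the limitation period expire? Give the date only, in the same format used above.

2024-07-08

The claim accrued on 2021-07-16 — the later of the 2018-12-05 act and the 2021-07-16 discovery.
2 years from 2021-07-16 is 2023-07-16.
The defendant's absence from the jurisdiction from 2022-11-27 to 2023-11-20 tolled the period for 358 days, extending the deadline to 2024-07-08.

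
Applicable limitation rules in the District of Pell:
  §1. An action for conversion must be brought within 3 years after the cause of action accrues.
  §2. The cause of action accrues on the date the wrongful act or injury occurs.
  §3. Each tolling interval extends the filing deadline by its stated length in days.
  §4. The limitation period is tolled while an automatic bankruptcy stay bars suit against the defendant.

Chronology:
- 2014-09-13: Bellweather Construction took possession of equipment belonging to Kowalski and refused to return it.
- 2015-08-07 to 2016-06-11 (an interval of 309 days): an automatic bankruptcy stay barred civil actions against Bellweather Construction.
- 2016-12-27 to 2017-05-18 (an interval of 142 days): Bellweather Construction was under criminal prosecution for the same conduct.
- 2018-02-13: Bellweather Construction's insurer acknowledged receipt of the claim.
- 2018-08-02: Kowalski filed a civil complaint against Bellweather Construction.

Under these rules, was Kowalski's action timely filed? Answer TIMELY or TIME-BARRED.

TIME-BARRED

The claim accrued on 2014-09-13, when the wrongful act occurred.
The untolled deadline — 3 years after 2014-09-13 — is 2017-09-13.
The automatic bankruptcy stay from 2015-08-07 to 2016-06-11 tolled the period for 309 days, extending the deadline to 2018-07-19.
No stated provision tolls the period for a criminal prosecution, so the interval from 2016-12-27 to 2017-05-18 has no effect on the deadline.
None of the other events listed affects the running of the period under the stated rules.
The 2018-08-02 filing falls after the 2018-07-19 deadline; the claim is time-barred.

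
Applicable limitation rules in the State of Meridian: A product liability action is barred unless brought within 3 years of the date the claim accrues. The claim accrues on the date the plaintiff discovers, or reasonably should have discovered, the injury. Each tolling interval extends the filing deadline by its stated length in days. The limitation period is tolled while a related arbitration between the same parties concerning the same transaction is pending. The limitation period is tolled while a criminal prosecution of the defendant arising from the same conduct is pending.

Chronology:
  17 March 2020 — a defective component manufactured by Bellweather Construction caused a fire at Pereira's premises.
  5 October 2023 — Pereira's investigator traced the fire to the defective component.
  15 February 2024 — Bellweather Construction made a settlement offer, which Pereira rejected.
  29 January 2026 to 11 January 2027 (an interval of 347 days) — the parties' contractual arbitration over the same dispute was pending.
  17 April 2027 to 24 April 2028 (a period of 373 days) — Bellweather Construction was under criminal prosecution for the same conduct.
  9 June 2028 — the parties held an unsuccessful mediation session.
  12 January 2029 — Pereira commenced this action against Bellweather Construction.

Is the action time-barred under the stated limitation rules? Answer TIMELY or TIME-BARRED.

Under the discovery rule, the claim accrued on 5 October 2023, when Pereira discovered the injury — not on the 17 March 2020 date of the underlying act.
3 years from 5 October 2023 is 5 October 2026.
Because the pending related arbitration ran from 29 January 2026 to 11 January 2027, the deadline is extended by 347 days to 17 September 2027.
Because the pending criminal prosecution ran from 17 April 2027 to 24 April 2028, the deadline is extended by 373 days to 24 September 2028.
The other events in the timeline have no effect on the limitation period under the stated rules.
The 12 January 2029 filing falls after the 24 September 2028 deadline; the claim is time-barred.

TIME-BARRED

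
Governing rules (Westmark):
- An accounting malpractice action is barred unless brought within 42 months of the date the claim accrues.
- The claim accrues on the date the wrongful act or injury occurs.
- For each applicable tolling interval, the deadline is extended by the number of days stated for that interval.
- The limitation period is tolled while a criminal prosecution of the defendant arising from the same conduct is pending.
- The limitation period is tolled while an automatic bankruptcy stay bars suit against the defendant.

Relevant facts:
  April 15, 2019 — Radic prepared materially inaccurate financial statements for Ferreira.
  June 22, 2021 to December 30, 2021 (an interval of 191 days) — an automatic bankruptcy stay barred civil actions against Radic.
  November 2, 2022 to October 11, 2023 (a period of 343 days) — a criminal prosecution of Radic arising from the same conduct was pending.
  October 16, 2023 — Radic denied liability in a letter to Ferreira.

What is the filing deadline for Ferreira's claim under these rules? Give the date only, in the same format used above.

April 1, 2024

The limitation period began to run on April 15, 2019.
Adding the 42 months base period to April 15, 2019 gives a deadline of October 15, 2022, before any tolling.
The period was tolled for 191 days by the automatic bankruptcy stay (June 22, 2021 to December 30, 2021), pushing the deadline to April 24, 2023.
The pending criminal prosecution from November 2, 2022 to October 11, 2023 tolled the period for 343 days, extending the deadline to April 1, 2024.
None of the other events listed affects the running of the period under the stated rules.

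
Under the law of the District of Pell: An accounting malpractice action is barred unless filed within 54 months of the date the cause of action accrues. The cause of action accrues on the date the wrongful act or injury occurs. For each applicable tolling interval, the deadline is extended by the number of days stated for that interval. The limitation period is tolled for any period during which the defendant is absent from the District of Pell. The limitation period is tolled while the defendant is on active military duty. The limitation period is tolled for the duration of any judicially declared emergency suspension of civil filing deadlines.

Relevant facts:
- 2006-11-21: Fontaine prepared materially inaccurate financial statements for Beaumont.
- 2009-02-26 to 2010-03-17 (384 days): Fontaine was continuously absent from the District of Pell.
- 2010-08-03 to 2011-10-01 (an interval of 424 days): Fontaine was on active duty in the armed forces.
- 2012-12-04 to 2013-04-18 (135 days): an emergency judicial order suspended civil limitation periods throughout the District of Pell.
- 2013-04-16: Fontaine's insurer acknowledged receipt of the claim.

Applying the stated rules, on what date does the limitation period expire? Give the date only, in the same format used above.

The claim accrued on 2006-11-21, when the wrongful act occurred.
54 months from 2006-11-21 is 2011-05-21.
The defendant's absence from the jurisdiction from 2009-02-26 to 2010-03-17 tolled the period for 384 days, extending the deadline to 2012-06-08.
The period was tolled for 424 days by the defendant's active military service (2010-08-03 to 2011-10-01), pushing the deadline to 2013-08-06.
Because the emergency suspension of filing deadlines ran from 2012-12-04 to 2013-04-18, the deadline is extended by 135 days to 2013-12-19.
The other events in the timeline have no effect on the limitation period under the stated rules.

2013-12-19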